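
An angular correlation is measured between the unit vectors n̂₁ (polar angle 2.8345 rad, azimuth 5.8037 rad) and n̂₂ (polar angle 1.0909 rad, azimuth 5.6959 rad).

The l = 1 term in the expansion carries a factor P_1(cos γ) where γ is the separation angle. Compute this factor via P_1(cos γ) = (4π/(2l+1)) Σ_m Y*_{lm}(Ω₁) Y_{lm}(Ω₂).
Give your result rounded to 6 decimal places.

-0.173501

Term-by-term m-sum for l=1 (normalisation 4π/3 = 4.188790):
  m=-1: Y*=(0.092662, -0.048180)  Y=(0.255119, 0.169815)  product (0.031821, 0.003444)
  m=+0: Y*=(-0.465744, -0.000000)  Y=(0.225582, 0.000000)  product (-0.105063, -0.000000)
  m=+1: Y*=(-0.092662, -0.048180)  Y=(-0.255119, 0.169815)  product (0.031821, -0.003444)
Accumulated sum (-0.041420, 0.000000); after 4π/(2l+1) scaling, (-0.173501, 0.000000) ⇒ P_1 = -0.173501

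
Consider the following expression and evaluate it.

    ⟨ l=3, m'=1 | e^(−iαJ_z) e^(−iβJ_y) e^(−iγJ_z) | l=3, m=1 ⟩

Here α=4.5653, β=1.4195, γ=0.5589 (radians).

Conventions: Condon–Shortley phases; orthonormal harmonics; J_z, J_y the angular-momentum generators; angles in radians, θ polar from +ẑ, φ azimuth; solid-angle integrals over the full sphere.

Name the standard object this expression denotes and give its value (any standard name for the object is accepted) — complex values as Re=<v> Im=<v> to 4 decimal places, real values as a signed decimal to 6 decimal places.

Wigner D-matrix element, Re=-0.1247 Im=-0.2856

This is a Wigner D-matrix element — the rotation-matrix element ⟨l m'| R(α,β,γ) |l m⟩ in the angular-momentum basis.
First d^3_{1,1}(β=1.4195), then the phase factors e^{-i(1)α} and e^{-i(1)γ}:
Half-angle: c=0.758525, s=0.651644. N=√(24·2·24·2)=48.000000
k∈{0,1,2} keeps every argument non-negative
  k=0: (−1)^0·48.0000/(48)·0.7585^6·0.6516^0 = +0.190467
  k=1: (−1)^1·48.0000/(6)·0.7585^4·0.6516^2 = -1.124580
  k=2: (−1)^2·48.0000/(8)·0.7585^2·0.6516^4 = +0.622491
d^3_{1,1}(1.4195) = +0.190467 -1.124580 +0.622491 = -0.311622
Attach z-rotation phases: D = e^{-i(1)(4.5653)}·(-0.311622)·e^{-i(1)(0.5589)} = -0.124733-0.285570i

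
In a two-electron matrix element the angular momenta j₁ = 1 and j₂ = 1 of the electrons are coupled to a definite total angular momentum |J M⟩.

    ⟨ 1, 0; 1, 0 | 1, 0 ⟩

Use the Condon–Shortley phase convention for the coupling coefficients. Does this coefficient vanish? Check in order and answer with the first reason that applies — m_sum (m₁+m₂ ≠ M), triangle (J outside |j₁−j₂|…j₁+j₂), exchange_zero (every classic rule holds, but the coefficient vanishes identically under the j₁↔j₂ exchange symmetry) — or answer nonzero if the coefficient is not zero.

m-sum: m₁+m₂ = 0+0 = 0, M = 0  ✓
triangle: |j₁−j₂| = 0 ≤ J = 1 ≤ j₁+j₂ = 2  ✓
exchange: j₁=j₂ and m₁=m₂, and (−1)^(j₁+j₂−J) = (−1)^1 = −1 forces ⟨j₁m₁;j₂m₂|JM⟩ = −⟨j₂m₂;j₁m₁|JM⟩ = −⟨j₁m₁;j₂m₂|JM⟩ ⇒ the coefficient vanishes identically
Racah sum check: Σ_k collapses to 0 ⇒ CG = 0

exchange_zero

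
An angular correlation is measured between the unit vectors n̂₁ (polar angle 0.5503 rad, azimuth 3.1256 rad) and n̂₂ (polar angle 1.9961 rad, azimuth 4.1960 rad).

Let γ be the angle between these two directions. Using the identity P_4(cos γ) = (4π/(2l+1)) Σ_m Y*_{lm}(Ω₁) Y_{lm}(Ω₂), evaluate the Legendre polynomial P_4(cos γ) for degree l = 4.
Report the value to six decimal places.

0.319141

Addition theorem: P_4(cos γ) = (4π/9) Σ_m Y*_{lm}(Ω₁) Y_{lm}(Ω₂), m = −4…4:
  term(m=-4) = -0.00421 + 0.00916j   from Y*(Ω₁)=0.03303 - 0.00212j, Y(Ω₂)=-0.14467 + 0.26815j
  term(m=-3) = 0.05941 - 0.00414j   from Y*(Ω₁)=-0.15240 + 0.00732j, Y(Ω₂)=-0.39025 + 0.00844j
  term(m=-2) = -0.01073 - 0.01674j   from Y*(Ω₁)=0.37358 - 0.01195j, Y(Ω₂)=-0.02726 - 0.04568j
  term(m=-1) = 0.06785 - 0.12408j   from Y*(Ω₁)=-0.43977 + 0.00703j, Y(Ω₂)=-0.15875 + 0.27961j
  term(m=+0) = 0.00393 + 0.00000j   from Y*(Ω₁)=-0.03399 + 0.00000j, Y(Ω₂)=-0.11560 + 0.00000j
  term(m=+1) = 0.06785 + 0.12408j   from Y*(Ω₁)=0.43977 + 0.00703j, Y(Ω₂)=0.15875 + 0.27961j
  term(m=+2) = -0.01073 + 0.01674j   from Y*(Ω₁)=0.37358 + 0.01195j, Y(Ω₂)=-0.02726 + 0.04568j
  term(m=+3) = 0.05941 + 0.00414j   from Y*(Ω₁)=0.15240 + 0.00732j, Y(Ω₂)=0.39025 + 0.00844j
  term(m=+4) = -0.00421 - 0.00916j   from Y*(Ω₁)=0.03303 + 0.00212j, Y(Ω₂)=-0.14467 - 0.26815j
Accumulated sum 0.22857 + 0.00000j; after 4π/(2l+1) scaling, 0.31914 + 0.00000j ⇒ P_4 = 0.319141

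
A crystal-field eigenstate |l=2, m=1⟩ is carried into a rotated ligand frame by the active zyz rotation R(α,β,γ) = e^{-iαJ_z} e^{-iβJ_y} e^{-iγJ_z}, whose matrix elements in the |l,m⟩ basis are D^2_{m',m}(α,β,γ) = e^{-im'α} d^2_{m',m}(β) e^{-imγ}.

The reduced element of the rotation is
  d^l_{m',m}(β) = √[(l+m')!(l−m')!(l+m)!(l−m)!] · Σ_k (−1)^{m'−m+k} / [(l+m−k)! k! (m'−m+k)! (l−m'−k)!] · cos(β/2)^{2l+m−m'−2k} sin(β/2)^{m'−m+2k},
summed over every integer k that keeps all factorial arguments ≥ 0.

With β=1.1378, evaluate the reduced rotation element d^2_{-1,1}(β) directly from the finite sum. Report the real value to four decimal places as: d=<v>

d=0.5337

d^2_{-1,1}(β=1.1378) via the finite sum:
Half-angle: c=0.842494, s=0.538706. N=√(1·6·6·1)=6.000000
k: max(0,(1)−(-1))=2 … min(2+(1),2−(-1))=3
  k=2: (−1)^0·6.0000/(2)·0.8425^2·0.5387^2 = +0.617957
  k=3: (−1)^1·6.0000/(6)·0.8425^0·0.5387^4 = -0.084218
d^2_{-1,1}(1.1378) = +0.617957 -0.084218 = +0.533738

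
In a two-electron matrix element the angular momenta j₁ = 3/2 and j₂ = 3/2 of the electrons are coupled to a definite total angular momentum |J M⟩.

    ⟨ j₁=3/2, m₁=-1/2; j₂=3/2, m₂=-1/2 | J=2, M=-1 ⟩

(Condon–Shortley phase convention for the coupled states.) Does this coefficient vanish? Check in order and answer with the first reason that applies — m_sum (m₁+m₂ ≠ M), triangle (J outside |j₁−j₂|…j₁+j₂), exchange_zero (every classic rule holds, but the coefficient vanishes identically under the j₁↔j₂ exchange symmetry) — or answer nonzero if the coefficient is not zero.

exchange_zero

m-sum: m₁+m₂ = -1/2+(-1/2) = -1, M = -1  ✓
triangle: |j₁−j₂| = 0 ≤ J = 2 ≤ j₁+j₂ = 3  ✓
exchange: j₁=j₂ and m₁=m₂, and (−1)^(j₁+j₂−J) = (−1)^1 = −1 forces ⟨j₁m₁;j₂m₂|JM⟩ = −⟨j₂m₂;j₁m₁|JM⟩ = −⟨j₁m₁;j₂m₂|JM⟩ ⇒ the coefficient vanishes identically
Racah sum check: Σ_k collapses to 0 ⇒ CG = 0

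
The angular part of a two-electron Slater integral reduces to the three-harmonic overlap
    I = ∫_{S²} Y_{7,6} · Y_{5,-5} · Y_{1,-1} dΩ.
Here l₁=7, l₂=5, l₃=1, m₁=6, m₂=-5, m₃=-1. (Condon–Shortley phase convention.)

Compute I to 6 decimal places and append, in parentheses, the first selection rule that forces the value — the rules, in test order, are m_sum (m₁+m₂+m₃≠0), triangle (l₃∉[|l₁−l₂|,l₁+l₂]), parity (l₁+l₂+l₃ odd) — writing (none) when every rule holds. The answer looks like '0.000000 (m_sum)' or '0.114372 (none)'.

0.000000 (triangle)

|7−5|≤1≤7+5 violated ⇒ I = 0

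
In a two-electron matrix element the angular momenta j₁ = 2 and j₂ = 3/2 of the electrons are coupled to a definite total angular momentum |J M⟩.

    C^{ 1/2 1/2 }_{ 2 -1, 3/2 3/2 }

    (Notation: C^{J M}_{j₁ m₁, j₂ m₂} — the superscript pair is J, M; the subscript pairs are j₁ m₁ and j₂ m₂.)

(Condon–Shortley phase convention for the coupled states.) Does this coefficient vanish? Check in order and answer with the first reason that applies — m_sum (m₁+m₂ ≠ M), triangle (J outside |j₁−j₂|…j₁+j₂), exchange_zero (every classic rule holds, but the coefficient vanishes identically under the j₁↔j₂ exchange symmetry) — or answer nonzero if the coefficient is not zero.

m-sum: m₁+m₂ = -1+3/2 = 1/2, M = 1/2  ✓
triangle: |j₁−j₂| = 1/2 ≤ J = 1/2 ≤ j₁+j₂ = 7/2  ✓
exchange: j₁≠j₂ or m₁≠m₂ — the exchange symmetry imposes no constraint here
value check: CG = −√(1/10) = -0.316228 ≠ 0

nonzero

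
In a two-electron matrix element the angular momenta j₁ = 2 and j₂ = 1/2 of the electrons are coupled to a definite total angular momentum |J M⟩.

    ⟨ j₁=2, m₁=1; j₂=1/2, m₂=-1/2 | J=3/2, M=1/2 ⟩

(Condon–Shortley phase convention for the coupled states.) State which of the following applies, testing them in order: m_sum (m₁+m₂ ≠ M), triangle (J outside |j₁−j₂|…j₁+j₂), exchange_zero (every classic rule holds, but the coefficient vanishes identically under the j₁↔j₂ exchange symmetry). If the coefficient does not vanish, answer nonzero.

m-sum: m₁+m₂ = 1+(-1/2) = 1/2, M = 1/2  ✓
triangle: |j₁−j₂| = 3/2 ≤ J = 3/2 ≤ j₁+j₂ = 5/2  ✓
exchange: j₁≠j₂ or m₁≠m₂ — the exchange symmetry imposes no constraint here
value check: CG = +√(3/5) = +0.774597 ≠ 0

nonzero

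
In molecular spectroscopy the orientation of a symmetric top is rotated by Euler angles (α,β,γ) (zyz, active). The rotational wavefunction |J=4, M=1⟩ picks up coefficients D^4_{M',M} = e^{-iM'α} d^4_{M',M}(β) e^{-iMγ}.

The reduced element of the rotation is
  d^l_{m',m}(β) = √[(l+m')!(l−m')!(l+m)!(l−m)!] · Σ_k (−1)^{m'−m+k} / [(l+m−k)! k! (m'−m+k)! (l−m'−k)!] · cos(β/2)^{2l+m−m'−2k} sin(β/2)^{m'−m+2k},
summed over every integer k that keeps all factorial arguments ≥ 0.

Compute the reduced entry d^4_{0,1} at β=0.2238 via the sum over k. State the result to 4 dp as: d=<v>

d^4_{0,1}(β=0.2238) via the finite sum:
c=cos(0.223800/2)=0.993746, s=sin(0.223800/2)=0.111667; N=√[24·24·120·6]=643.987578
k∈{1,2,3,4} keeps every argument non-negative
  k=1: (−1)^0·643.9876/(144)·0.9937^7·0.1117^1 = +0.477931
  k=2: (−1)^1·643.9876/(24)·0.9937^5·0.1117^3 = -0.036209
  k=3: (−1)^2·643.9876/(24)·0.9937^3·0.1117^5 = +0.000457
  k=4: (−1)^3·643.9876/(144)·0.9937^1·0.1117^7 = -0.000001
d^4_{0,1}(0.2238) = +0.477931 -0.036209 +0.000457 -0.000001 = +0.442179

d=0.4422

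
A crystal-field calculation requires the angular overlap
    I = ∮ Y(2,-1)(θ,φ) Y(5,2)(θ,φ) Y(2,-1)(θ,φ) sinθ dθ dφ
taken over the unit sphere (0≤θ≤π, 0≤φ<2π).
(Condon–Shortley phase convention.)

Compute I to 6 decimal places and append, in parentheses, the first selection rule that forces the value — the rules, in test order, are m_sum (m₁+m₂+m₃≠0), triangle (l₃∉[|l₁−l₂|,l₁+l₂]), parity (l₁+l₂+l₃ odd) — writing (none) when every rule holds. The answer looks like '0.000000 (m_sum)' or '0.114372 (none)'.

|2−5|≤2≤2+5 violated ⇒ I = 0

0.000000 (triangle)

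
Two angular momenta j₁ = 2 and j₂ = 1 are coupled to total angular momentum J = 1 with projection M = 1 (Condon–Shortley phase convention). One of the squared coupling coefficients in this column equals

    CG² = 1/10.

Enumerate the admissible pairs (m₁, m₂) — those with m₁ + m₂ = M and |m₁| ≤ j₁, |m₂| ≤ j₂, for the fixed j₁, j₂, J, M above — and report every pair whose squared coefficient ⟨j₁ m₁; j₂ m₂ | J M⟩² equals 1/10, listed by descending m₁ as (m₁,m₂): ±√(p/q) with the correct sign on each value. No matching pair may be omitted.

(0,1): +√(1/10)

Admissible pairs with m₁+m₂ = M = 1: (0,1), (1,0), (2,-1)
  (m₁,m₂)=(2,-1): CG² = 3/5, CG = +√(3/5)
  (m₁,m₂)=(1,0): CG² = 3/10, CG = −√(3/10)
  (m₁,m₂)=(0,1): CG² = 1/10, CG = +√(1/10)   ← matches the target
Pairs with CG² = 1/10: (0,1): +√(1/10)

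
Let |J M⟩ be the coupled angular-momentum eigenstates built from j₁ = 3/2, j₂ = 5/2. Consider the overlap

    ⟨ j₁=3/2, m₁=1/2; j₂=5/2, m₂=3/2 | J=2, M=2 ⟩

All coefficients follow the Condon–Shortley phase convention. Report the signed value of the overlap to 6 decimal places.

-0.617213  (= −√(8/21))

triangle: 2!*1!*3!/7! = 12/5040
(j±m)!: 2!*1!*4!*1!*4!*0! = 1152
prefactor² = (2J+1)*Δ*N² = 96/7
  k=1: −1/(1!*1!*0!*3!*1!*0!) = -1/6
Σ = -1/6  ⇒  CG² = 96/7*(-1/6)² = 8/21
CG = −√(8/21) = -0.617213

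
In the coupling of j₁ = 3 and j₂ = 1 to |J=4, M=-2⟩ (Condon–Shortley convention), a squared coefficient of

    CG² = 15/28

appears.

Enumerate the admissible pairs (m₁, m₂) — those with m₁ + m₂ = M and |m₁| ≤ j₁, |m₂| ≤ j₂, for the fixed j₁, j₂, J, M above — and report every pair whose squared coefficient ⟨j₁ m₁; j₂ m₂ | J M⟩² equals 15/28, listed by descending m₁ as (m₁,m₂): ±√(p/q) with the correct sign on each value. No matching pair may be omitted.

Admissible pairs with m₁+m₂ = M = -2: (-3,1), (-2,0), (-1,-1)
  (m₁,m₂)=(-1,-1): CG² = 15/28, CG = +√(15/28)   ← matches the target
  (m₁,m₂)=(-2,0): CG² = 3/7, CG = +√(3/7)
  (m₁,m₂)=(-3,1): CG² = 1/28, CG = +√(1/28)
Pairs with CG² = 15/28: (-1,-1): +√(15/28)

(-1,-1): +√(15/28)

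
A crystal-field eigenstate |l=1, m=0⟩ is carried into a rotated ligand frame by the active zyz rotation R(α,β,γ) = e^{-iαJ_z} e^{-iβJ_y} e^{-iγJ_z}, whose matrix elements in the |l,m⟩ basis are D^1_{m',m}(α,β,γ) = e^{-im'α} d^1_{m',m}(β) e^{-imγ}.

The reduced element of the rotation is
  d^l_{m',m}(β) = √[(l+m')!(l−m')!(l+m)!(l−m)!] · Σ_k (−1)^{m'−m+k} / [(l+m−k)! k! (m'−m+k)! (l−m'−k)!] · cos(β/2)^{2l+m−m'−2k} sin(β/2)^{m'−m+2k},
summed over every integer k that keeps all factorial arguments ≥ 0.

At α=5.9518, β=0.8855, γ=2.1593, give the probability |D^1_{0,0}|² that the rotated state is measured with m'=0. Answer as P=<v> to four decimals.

P=0.4006

D^1_{0,0}(5.9518,0.8855,2.1593) = e^{-i·0·5.9518}·d^1_{0,0}(0.8855)·e^{-i·0·2.1593}. Compute d first:
Half-angle: c=0.903577, s=0.428426. N=√(1·1·1·1)=1.000000
k∈{0,1} keeps every argument non-negative
  k=0: (−1)^0·1.0000/(1)·0.9036^2·0.4284^0 = +0.816451
  k=1: (−1)^1·1.0000/(1)·0.9036^0·0.4284^2 = -0.183549
d^1_{0,0}(0.8855) = +0.816451 -0.183549 = +0.632902
|D^1_{0,0}|² = |d^1_{0,0}(β)|² = (+0.632902)² = 0.400566 (the z-rotation phases have unit modulus)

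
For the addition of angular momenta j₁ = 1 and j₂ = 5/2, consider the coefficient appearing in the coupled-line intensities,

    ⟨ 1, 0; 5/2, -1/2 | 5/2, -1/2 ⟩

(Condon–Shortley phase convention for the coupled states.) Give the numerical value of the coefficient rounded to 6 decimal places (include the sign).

j₁+j₂−J=1  J+j₁−j₂=1  J−j₁+j₂=4  j₁+j₂+J+1=7
(j₁±m₁, j₂±m₂, J±M) = (1,1,2,3,2,3)
P² = 144/35
sum k=0..1:
  [0] +1/4 = 1/4
  [1] −1/6 = -1/6
S = 1/12
C² = P²·S² = 1/35 ; C = +0.169031

+0.169031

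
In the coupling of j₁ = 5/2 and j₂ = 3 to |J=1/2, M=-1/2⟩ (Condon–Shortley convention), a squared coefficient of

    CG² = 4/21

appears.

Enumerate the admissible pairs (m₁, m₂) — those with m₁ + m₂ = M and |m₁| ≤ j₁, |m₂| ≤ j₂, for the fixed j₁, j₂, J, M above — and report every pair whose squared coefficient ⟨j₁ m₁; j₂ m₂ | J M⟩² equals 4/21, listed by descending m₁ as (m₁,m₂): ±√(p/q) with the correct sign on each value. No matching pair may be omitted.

Admissible pairs with m₁+m₂ = M = -1/2: (-5/2,2), (-3/2,1), (-1/2,0), (1/2,-1), (3/2,-2), (5/2,-3)
  (m₁,m₂)=(5/2,-3): CG² = 2/7, CG = +√(2/7)
  (m₁,m₂)=(3/2,-2): CG² = 5/21, CG = −√(5/21)
  (m₁,m₂)=(1/2,-1): CG² = 4/21, CG = +√(4/21)   ← matches the target
  (m₁,m₂)=(-1/2,0): CG² = 1/7, CG = −√(1/7)
  (m₁,m₂)=(-3/2,1): CG² = 2/21, CG = +√(2/21)
  (m₁,m₂)=(-5/2,2): CG² = 1/21, CG = −√(1/21)
Pairs with CG² = 4/21: (1/2,-1): +√(4/21)

(1/2,-1): +√(4/21)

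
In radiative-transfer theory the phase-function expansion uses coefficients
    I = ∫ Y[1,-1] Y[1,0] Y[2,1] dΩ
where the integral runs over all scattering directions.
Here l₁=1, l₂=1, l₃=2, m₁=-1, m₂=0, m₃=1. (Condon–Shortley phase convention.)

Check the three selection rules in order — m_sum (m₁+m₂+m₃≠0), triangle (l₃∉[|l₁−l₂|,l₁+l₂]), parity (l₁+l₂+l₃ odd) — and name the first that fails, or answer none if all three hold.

m₁+m₂+m₃ = -1 + 0 + 1 = 0  ✓
triangle: |1−1|=0 ≤ l₃=2 ≤ 1+1=2  ✓
parity: l₁+l₂+l₃ = 4 is even  ✓

none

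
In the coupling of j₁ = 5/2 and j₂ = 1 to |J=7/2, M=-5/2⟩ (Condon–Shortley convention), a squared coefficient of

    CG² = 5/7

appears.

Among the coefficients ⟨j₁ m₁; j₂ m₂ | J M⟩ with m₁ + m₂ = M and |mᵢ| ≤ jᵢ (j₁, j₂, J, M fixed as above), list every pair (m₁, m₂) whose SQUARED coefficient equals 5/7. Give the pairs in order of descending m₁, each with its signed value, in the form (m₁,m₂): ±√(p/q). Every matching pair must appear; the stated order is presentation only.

Admissible pairs with m₁+m₂ = M = -5/2: (-5/2,0), (-3/2,-1)
  (m₁,m₂)=(-3/2,-1): CG² = 5/7, CG = +√(5/7)   ← matches the target
  (m₁,m₂)=(-5/2,0): CG² = 2/7, CG = +√(2/7)
Pairs with CG² = 5/7: (-3/2,-1): +√(5/7)

(-3/2,-1): +√(5/7)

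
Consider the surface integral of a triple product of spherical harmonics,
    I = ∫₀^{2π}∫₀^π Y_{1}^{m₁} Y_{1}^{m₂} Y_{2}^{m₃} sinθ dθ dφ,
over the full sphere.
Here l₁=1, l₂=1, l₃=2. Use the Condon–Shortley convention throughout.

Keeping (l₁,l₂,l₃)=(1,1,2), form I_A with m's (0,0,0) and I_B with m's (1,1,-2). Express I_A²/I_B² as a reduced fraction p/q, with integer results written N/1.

2/3

Same 1,1,2: normalisation and zero-m 3j drop out of the ratio.
A: Δ: 0! 2! 2! / 5! → 1/30; sum: t=0:+1/1 = 1/1; 3j²(1 1 2; 0 0 0) = Δ·Π!·Σ² = 2/15  (sign +1)
B: Δ: 0! 2! 2! / 5! → 1/30; sum: t=0:+1/4 = 1/4; 3j²(1 1 2; 1 1 -2) = Δ·Π!·Σ² = 1/5  (sign +1)
I_A²/I_B² = (2/15)/(1/5) = 2/3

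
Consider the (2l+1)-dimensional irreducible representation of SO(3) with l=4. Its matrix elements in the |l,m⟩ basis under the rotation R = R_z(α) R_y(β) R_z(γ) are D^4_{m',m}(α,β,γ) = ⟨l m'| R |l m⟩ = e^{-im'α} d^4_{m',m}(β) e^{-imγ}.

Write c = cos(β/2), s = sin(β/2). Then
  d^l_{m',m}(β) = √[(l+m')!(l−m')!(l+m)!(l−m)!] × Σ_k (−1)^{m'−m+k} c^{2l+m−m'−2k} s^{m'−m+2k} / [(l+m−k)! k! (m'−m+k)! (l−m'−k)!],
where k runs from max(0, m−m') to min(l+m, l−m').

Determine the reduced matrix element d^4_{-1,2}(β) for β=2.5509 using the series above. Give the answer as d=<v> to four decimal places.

d=0.5125

d^4_{-1,2}(β=2.5509) via the finite sum:
Half-angle: c=0.291071, s=0.956701. N=√(6·120·720·2)=1018.233765
Admissible k: 3..5 (factorial args all ≥0)
  k=3: (−1)^0·1018.2338/(72)·0.2911^5·0.9567^3 = +0.025873
  k=4: (−1)^1·1018.2338/(48)·0.2911^3·0.9567^5 = -0.419262
  k=5: (−1)^2·1018.2338/(240)·0.2911^1·0.9567^7 = +0.905879
d^4_{-1,2}(2.5509) = +0.025873 -0.419262 +0.905879 = +0.512489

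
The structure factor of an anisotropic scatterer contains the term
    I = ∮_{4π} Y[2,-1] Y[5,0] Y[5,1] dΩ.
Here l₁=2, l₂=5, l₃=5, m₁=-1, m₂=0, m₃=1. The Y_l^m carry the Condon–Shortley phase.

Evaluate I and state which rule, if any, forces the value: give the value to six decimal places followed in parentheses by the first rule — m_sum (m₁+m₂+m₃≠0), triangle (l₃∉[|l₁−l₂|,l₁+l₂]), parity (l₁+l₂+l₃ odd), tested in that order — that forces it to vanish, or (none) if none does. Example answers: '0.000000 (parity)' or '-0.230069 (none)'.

-0.036166 (none)

Rules hold: Σm=0, L=12 even, 3≤5≤7.
N = 5·11·11 = 605
Δ = 2!·2!·8!/13! = 1/38610
Racah Σ t=0..2: t=0:+1/2880 t=1:−1/576 t=2:+1/2880 = -1/960
⇒ 3j(2 5 5; 0 0 0)² = 10/429, sgn +1
Racah Σ t=1..2: t=1:−1/1152 t=2:+1/1440 = -1/5760
⇒ 3j(2 5 5; -1 0 1)² = 1/858, sgn -1
4πI² = N·(3j₀)²·(3jₘ)² = 25/1521
I = -1·√(0.0164366/4π) = -0.03616600
No selection rule forces the value: the integral is nonzero (none).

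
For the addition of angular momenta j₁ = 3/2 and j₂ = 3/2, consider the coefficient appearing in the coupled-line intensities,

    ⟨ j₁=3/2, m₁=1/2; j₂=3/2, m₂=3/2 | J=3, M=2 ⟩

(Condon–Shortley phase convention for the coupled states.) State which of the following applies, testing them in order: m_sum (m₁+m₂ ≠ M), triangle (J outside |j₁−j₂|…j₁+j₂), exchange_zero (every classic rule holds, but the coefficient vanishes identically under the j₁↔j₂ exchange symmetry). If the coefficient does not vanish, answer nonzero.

m-sum: m₁+m₂ = 1/2+3/2 = 2, M = 2  ✓
triangle: |j₁−j₂| = 0 ≤ J = 3 ≤ j₁+j₂ = 3  ✓
exchange: j₁≠j₂ or m₁≠m₂ — the exchange symmetry imposes no constraint here
value check: CG = +√(1/2) = +0.707107 ≠ 0

nonzero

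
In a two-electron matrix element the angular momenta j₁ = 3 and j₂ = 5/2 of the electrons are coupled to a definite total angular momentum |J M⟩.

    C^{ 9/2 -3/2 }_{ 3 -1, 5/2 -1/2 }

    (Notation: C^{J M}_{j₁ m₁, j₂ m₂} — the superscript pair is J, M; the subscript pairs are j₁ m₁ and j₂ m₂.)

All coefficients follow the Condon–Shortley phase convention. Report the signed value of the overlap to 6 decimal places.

√[10·1!5!4!/11! · 2!4!2!3!3!6!] = √(138240/77)
  +(−1)^0/∏(0,1,4,2,1,2)! = 1/96  (running 1/96)
  +(−1)^1/∏(1,0,3,1,2,3)! = -1/72  (running -1/288)
⟨..|..⟩ = √(138240/77)·(-1/288) = -0.147122

-0.147122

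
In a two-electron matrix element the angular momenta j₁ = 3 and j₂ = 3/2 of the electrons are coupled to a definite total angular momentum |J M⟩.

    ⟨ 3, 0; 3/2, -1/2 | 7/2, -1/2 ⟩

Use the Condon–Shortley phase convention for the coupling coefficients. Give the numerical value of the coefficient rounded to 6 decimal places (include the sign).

j₁+j₂−J=1  J+j₁−j₂=5  J−j₁+j₂=2  j₁+j₂+J+1=9
(j₁±m₁, j₂±m₂, J±M) = (3,3,1,2,3,4)
P² = 384/7
sum k=0..1:
  [0] +1/12 = 1/12
  [1] −1/24 = -1/24
S = 1/24
C² = P²·S² = 2/21 ; C = +0.308607

+√(2/21) = +0.308607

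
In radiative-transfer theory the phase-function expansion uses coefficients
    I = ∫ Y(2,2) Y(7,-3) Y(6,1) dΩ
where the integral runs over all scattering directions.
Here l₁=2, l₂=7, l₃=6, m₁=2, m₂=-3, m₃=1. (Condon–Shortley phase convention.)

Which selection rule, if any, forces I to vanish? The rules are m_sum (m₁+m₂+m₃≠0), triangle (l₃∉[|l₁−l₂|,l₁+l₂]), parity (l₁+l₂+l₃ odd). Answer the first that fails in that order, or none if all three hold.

m₁+m₂+m₃ = 2 − 3 + 1 = 0  ✓
triangle: |2−7|=5 ≤ l₃=6 ≤ 2+7=9  ✓
parity: l₁+l₂+l₃ = 15 is odd  ✗

parity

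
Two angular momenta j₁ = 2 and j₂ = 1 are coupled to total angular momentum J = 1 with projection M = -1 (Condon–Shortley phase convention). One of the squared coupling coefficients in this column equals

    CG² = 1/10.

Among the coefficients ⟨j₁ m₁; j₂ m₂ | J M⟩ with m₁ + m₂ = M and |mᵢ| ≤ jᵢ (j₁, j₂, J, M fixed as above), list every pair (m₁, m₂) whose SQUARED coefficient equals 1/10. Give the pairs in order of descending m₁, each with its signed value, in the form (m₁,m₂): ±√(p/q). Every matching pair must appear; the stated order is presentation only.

(0,-1): +√(1/10)

Admissible pairs with m₁+m₂ = M = -1: (-2,1), (-1,0), (0,-1)
  (m₁,m₂)=(0,-1): CG² = 1/10, CG = +√(1/10)   ← matches the target
  (m₁,m₂)=(-1,0): CG² = 3/10, CG = −√(3/10)
  (m₁,m₂)=(-2,1): CG² = 3/5, CG = +√(3/5)
Pairs with CG² = 1/10: (0,-1): +√(1/10)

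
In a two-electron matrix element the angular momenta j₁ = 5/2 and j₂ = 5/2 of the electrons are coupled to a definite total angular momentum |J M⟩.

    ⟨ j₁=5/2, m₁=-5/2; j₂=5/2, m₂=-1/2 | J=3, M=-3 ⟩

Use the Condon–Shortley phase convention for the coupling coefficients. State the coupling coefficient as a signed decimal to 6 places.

j₁+j₂−J=2  J+j₁−j₂=3  J−j₁+j₂=3  j₁+j₂+J+1=9
(j₁±m₁, j₂±m₂, J±M) = (0,5,2,3,0,6)
P² = 1440
sum k=2..2:
  [2] +1/72 = 1/72
S = 1/72
C² = P²·S² = 5/18 ; C = +0.527046

+0.527046  (= +√(5/18))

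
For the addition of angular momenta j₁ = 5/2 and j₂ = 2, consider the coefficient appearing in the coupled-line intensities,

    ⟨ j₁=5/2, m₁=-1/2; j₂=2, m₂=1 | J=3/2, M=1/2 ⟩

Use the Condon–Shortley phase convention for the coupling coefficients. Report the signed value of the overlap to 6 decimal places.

+√(5/21) ≈ +0.487950

triangle: 3!*2!*1!/7! = 12/5040
(j±m)!: 2!*3!*3!*1!*2!*1! = 144
prefactor² = (2J+1)*Δ*N² = 48/35
  k=2: +1/(2!*1!*1!*1!*1!*0!) = 1/2
  k=3: −1/(3!*0!*0!*0!*2!*1!) = -1/12
Σ = 5/12  ⇒  CG² = 48/35*(5/12)² = 5/21
CG = +√(5/21) = +0.487950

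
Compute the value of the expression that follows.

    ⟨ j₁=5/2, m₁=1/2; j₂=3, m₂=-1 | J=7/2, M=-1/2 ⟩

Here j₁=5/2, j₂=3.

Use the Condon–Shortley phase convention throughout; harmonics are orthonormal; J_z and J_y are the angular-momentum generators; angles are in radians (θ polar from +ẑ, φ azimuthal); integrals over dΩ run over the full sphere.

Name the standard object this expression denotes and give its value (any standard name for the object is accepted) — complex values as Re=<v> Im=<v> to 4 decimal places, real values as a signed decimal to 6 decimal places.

This is a Clebsch–Gordan (vector-coupling) coefficient.
triangle: 2!*3!*4!/10! = 288/3628800
(j±m)!: 3!*2!*2!*4!*3!*4! = 82944
prefactor² = (2J+1)*Δ*N² = 9216/175
  k=0: +1/(0!*2!*2!*2!*1!*2!) = 1/16
  k=1: −1/(1!*1!*1!*1!*2!*3!) = -1/12
  k=2: +1/(2!*0!*0!*0!*3!*4!) = 1/288
Σ = -5/288  ⇒  CG² = 9216/175*(-5/288)² = 1/63
CG = −√(1/63) = -0.125988

Clebsch–Gordan coefficient, −√(1/63) ≈ -0.125988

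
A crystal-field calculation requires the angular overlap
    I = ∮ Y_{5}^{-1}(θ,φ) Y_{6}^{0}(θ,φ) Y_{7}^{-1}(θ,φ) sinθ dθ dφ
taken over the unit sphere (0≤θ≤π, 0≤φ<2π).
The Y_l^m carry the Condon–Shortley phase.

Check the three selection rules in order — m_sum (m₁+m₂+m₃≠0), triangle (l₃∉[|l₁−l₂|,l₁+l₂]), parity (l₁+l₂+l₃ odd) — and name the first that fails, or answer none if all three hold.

Σmᵢ = -2  ✗
l₃∈[|l₁−l₂|,l₁+l₂]=[1,11], have l₃=7
Σlᵢ = 18 ⇒ even

m_sum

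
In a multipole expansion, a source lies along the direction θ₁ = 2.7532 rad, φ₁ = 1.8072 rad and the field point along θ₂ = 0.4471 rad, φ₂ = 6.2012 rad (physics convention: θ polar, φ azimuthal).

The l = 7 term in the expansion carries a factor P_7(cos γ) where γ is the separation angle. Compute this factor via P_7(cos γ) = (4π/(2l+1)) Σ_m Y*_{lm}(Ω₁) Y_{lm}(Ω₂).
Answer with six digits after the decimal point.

0.401549

Summing Y*_{l m}(θ₁,φ₁)·Y_{l m}(θ₂,φ₂) over m ∈ [−7, 7]; prefactor 4π/(2·7+1) = 0.837758:
  term(m=-7) = +0.000001+0.000000i   from Y*(Ω₁)=+0.000557+0.000047i, Y(Ω₂)=+0.001186+0.000767i
  term(m=-6) = -0.000019+0.000053i   from Y*(Ω₁)=+0.000775+0.005049i, Y(Ω₂)=+0.009713+0.005205i
  term(m=-5) = -0.001536-0.000032i   from Y*(Ω₁)=-0.026806+0.010980i, Y(Ω₂)=+0.048654+0.021142i
  term(m=-4) = -0.005826-0.019020i   from Y*(Ω₁)=-0.066514-0.092155i, Y(Ω₂)=+0.165705+0.056377i
  term(m=-3) = +0.098890-0.069948i   from Y*(Ω₁)=+0.201091-0.234328i, Y(Ω₂)=+0.380470+0.095513i
  term(m=-2) = +0.227436+0.168200i   from Y*(Ω₁)=+0.475170+0.243051i, Y(Ω₂)=+0.522894+0.086516i
  term(m=-1) = -0.028980+0.087923i   from Y*(Ω₁)=-0.096702+0.401404i, Y(Ω₂)=+0.223463+0.018362i
  term(m=+0) = -0.100617+0.000000i   from Y*(Ω₁)=+0.254421-0.000000i, Y(Ω₂)=-0.395476+0.000000i
  term(m=+1) = -0.028980-0.087923i   from Y*(Ω₁)=+0.096702+0.401404i, Y(Ω₂)=-0.223463+0.018362i
  term(m=+2) = +0.227436-0.168200i   from Y*(Ω₁)=+0.475170-0.243051i, Y(Ω₂)=+0.522894-0.086516i
  term(m=+3) = +0.098890+0.069948i   from Y*(Ω₁)=-0.201091-0.234328i, Y(Ω₂)=-0.380470+0.095513i
  term(m=+4) = -0.005826+0.019020i   from Y*(Ω₁)=-0.066514+0.092155i, Y(Ω₂)=+0.165705-0.056377i
  term(m=+5) = -0.001536+0.000032i   from Y*(Ω₁)=+0.026806+0.010980i, Y(Ω₂)=-0.048654+0.021142i
  term(m=+6) = -0.000019-0.000053i   from Y*(Ω₁)=+0.000775-0.005049i, Y(Ω₂)=+0.009713-0.005205i
  term(m=+7) = +0.000001-0.000000i   from Y*(Ω₁)=-0.000557+0.000047i, Y(Ω₂)=-0.001186+0.000767i
Σ over m = +0.479314+0.000000i; ×(4π/15) → +0.401549+0.000000i. Real part: 0.401549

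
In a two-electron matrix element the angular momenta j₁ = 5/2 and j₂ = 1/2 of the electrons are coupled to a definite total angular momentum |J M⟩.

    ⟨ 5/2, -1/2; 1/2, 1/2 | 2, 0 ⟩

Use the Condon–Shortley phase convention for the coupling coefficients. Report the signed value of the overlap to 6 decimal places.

−√(1/2) = -0.707107

triangle: 1!·4!·0!/6! = 24/720
(j±m)!: 2!·3!·1!·0!·2!·2! = 48
prefactor² = (2J+1)·Δ·N² = 8
  k=1: −1/(1!·0!·2!·0!·2!·0!) = -1/4
Σ = -1/4  ⇒  CG² = 8·(-1/4)² = 1/2
CG = −√(1/2) = -0.707107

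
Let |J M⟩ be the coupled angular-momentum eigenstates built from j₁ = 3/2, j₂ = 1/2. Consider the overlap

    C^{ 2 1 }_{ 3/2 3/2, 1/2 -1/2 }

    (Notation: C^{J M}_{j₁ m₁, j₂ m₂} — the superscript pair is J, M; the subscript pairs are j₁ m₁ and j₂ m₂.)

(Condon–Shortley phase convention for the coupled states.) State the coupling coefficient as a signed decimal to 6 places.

√[5·0!3!1!/5! · 3!0!0!1!3!1!] = √(9)
  +(−1)^0/∏(0,0,0,0,3,1)! = 1/6  (running 1/6)
⟨..|..⟩ = √(9)·(1/6) = +0.500000

+√(1/4) = +0.500000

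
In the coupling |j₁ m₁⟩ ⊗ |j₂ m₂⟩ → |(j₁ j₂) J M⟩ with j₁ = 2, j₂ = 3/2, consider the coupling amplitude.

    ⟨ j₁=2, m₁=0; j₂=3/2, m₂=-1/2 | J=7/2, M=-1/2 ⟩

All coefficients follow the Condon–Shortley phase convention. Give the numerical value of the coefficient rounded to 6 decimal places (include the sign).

triangle: 0!·4!·3!/8! = 144/40320
(j±m)!: 2!·2!·1!·2!·3!·4! = 1152
prefactor² = (2J+1)·Δ·N² = 1152/35
  k=0: +1/(0!·0!·2!·1!·2!·2!) = 1/8
Σ = 1/8  ⇒  CG² = 1152/35·(1/8)² = 18/35
CG = +√(18/35) = +0.717137

+0.717137  (= +√(18/35))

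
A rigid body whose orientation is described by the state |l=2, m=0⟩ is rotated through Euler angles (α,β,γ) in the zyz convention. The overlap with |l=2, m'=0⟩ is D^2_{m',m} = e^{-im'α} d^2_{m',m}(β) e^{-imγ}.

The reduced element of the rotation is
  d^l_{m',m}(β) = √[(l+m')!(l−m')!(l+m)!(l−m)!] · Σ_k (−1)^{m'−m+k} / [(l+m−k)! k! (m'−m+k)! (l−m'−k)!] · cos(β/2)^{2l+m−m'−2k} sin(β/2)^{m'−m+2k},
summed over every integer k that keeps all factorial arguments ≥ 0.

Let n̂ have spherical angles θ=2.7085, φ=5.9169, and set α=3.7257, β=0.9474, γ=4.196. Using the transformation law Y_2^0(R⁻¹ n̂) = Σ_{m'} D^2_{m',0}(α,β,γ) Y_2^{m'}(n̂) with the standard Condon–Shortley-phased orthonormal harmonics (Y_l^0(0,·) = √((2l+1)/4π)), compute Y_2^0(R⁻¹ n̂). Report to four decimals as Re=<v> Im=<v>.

Need the full column D^2_{m',0} for m'=−2..2 at α=3.7257, β=0.9474, γ=4.1960.
cos(β/2)=0.889887, sin(β/2)=0.456182
d^2_{-2,0}: single k=2 term ⇒ +0.403665;  D = +0.158154+0.371393i
d^2_{-1,0}: k∈[1..2] ⇒ +0.787440 -0.206931 = +0.580510;  D = -0.484264-0.320125i
d^2_{0,0}: k∈[0..2] ⇒ +0.627102 -0.659182 +0.043306 = +0.011227;  D = +0.011227+0.000000i
d^2_{1,0}: k∈[0..1] ⇒ -0.787440 +0.206931 = -0.580510;  D = +0.484264-0.320125i
d^2_{2,0}: single k=0 term ⇒ +0.403665;  D = +0.158154-0.371393i
Y_2^{m'}(θ=2.7085,φ=5.9169) and Σ D·Y over m':
  (+0.1582+0.3714i)·(+0.0506+0.0455i)  (-0.4843-0.3201i)·(-0.2748-0.1054i)  (+0.0112+0.0000i)·(+0.4641+0.0000i)  (+0.4843-0.3201i)·(+0.2748-0.1054i)  (+0.1582-0.3714i)·(+0.0506-0.0455i)
Y_2^0(R⁻¹ n̂) = +0.186050-0.000000i

Re=0.1860 Im=0.0000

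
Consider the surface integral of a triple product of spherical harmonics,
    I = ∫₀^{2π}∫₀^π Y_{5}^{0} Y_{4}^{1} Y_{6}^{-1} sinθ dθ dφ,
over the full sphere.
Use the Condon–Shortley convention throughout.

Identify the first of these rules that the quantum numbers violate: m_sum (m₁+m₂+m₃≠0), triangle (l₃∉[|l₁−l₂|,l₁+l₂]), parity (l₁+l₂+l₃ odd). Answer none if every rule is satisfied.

parity

azimuthal sum: 0 + 1 − 1 = 0  ✓
1 ≤ 6 ≤ 9 (triangle on l)  ✓
L = 5 + 4 + 6 = 15 (odd)  ✗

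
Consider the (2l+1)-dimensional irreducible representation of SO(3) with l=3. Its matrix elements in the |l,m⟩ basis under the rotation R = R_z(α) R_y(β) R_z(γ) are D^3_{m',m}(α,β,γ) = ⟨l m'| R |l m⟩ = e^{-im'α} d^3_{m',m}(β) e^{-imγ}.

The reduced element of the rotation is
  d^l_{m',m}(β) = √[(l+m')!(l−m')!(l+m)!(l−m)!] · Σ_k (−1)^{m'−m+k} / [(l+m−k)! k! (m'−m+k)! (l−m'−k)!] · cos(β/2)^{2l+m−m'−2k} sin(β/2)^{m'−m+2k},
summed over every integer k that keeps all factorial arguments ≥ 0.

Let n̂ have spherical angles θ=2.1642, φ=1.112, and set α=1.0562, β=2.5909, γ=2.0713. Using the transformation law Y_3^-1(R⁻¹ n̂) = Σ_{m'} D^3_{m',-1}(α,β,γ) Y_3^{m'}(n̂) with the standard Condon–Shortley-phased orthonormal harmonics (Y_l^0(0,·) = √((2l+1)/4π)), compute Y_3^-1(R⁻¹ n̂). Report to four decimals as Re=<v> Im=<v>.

Need the full column D^3_{m',-1} for m'=−3..3 at α=1.0562, β=2.5909, γ=2.0713.
cos(β/2)=0.271880, sin(β/2)=0.962331
d^3_{-3,-1}: single k=2 term ⇒ +0.019598;  D = +0.009865-0.016934i
d^3_{-2,-1}: k∈[1..2] ⇒ +0.004521 -0.113276 = -0.108755;  D = +0.054856+0.093906i
d^3_{-1,-1}: k∈[0..2] ⇒ +0.000404 -0.040481 +0.380369 = +0.340292;  D = -0.340258+0.004795i
d^3_{0,-1}: k∈[0..2] ⇒ -0.004952 +0.186131 -0.777304 = -0.596125;  D = +0.286061-0.523005i
d^3_{1,-1}: k∈[0..2] ⇒ +0.030361 -0.507158 +0.794232 = +0.317434;  D = +0.167458+0.269671i
d^3_{2,-1}: k∈[0..1] ⇒ -0.113276 +0.709578 = +0.596303;  D = +0.595799-0.024501i
d^3_{3,-1}: single k=0 term ⇒ +0.245527;  D = +0.111960-0.218514i
Y_3^{m'}(θ=2.1642,φ=1.112) and Σ D·Y over m':
  (+0.0099-0.0169i)·(-0.2333+0.0459i)  (+0.0549+0.0939i)·(+0.2387+0.3119i)  (-0.3403+0.0048i)·(+0.0669-0.1354i)  (+0.2861-0.5230i)·(+0.2998+0.0000i)  (+0.1675+0.2697i)·(-0.0669-0.1354i)  (+0.5958-0.0245i)·(+0.2387-0.3119i)  (+0.1120-0.2185i)·(+0.2333+0.0459i)
Y_3^-1(R⁻¹ n̂) = +0.241969-0.344695i

Re=0.2420 Im=-0.3447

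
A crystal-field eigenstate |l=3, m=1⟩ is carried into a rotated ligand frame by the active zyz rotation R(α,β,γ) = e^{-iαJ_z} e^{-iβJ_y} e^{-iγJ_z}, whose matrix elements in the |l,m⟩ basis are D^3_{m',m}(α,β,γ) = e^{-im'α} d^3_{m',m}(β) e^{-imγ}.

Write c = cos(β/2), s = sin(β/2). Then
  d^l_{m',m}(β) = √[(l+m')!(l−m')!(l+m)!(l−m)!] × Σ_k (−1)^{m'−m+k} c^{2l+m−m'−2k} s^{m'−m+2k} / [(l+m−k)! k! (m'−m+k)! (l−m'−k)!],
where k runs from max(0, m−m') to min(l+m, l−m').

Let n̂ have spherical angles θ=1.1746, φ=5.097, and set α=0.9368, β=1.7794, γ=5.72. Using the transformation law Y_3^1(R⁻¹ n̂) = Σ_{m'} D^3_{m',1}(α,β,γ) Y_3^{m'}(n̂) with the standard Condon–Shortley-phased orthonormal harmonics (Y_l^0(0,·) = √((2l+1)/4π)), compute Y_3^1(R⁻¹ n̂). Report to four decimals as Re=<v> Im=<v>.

Need the full column D^3_{m',1} for m'=−3..3 at α=0.9368, β=1.7794, γ=5.7200.
cos(β/2)=0.629645, sin(β/2)=0.776883
d^3_{-3,1}: single k=4 term ⇒ +0.559319;  D = -0.544335-0.128597i
d^3_{-2,1}: k∈[3..4] ⇒ +0.740260 -0.563474 = +0.176786;  D = -0.134664+0.114537i
d^3_{-1,1}: k∈[2..4] ⇒ +0.569175 -1.155324 +0.219853 = -0.366296;  D = -0.025916-0.365378i
d^3_{0,1}: k∈[1..3] ⇒ +0.266333 -1.216371 +0.617254 = -0.332783;  D = -0.281388-0.177667i
d^3_{1,1}: k∈[0..2] ⇒ +0.062312 -0.758900 +0.866493 = +0.169906;  D = +0.158185-0.062013i
d^3_{2,1}: k∈[0..1] ⇒ -0.243128 +0.740260 = +0.497132;  D = +0.127986-0.480375i
d^3_{3,1}: single k=0 term ⇒ +0.367401;  D = -0.229994-0.286506i
Y_3^{m'}(θ=1.1746,φ=5.097) and Σ D·Y over m':
  (-0.5443-0.1286i)·(-0.2995-0.1327i)  (-0.1347+0.1145i)·(-0.2412+0.2335i)  (-0.0259-0.3654i)·(-0.0286-0.0706i)  (-0.2814-0.1777i)·(-0.3248+0.0000i)  (+0.1582-0.0620i)·(+0.0286-0.0706i)  (+0.1280-0.4804i)·(-0.2412-0.2335i)  (-0.2300-0.2865i)·(+0.2995-0.1327i)
Y_3^1(R⁻¹ n̂) = -0.031716+0.139369i

Re=-0.0317 Im=0.1394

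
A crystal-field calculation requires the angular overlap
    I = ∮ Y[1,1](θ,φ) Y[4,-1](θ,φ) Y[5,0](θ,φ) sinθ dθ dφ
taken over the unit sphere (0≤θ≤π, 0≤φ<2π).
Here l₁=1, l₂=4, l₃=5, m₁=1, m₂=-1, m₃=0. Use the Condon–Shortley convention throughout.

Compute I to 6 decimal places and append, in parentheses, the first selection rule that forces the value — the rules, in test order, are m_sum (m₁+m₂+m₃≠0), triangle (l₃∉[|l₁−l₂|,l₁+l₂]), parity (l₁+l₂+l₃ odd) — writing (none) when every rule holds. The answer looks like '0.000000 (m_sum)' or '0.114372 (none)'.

Rules hold: Σm=0, L=10 even, 3≤5≤5.
N = 3·9·11 = 297
Δ = 0!·2!·8!/11! = 1/495
Racah Σ t=0..0: t=0:+1/576 = 1/576
⇒ 3j(1 4 5; 0 0 0)² = 5/99, sgn -1
Racah Σ t=0..0: t=0:+1/1440 = 1/1440
⇒ 3j(1 4 5; 1 -1 0)² = 2/99, sgn -1
4πI² = N·(3j₀)²·(3jₘ)² = 10/33
I = +1·√(0.30303/4π) = 0.15528807
No selection rule forces the value: the integral is nonzero (none).

0.155288 (none)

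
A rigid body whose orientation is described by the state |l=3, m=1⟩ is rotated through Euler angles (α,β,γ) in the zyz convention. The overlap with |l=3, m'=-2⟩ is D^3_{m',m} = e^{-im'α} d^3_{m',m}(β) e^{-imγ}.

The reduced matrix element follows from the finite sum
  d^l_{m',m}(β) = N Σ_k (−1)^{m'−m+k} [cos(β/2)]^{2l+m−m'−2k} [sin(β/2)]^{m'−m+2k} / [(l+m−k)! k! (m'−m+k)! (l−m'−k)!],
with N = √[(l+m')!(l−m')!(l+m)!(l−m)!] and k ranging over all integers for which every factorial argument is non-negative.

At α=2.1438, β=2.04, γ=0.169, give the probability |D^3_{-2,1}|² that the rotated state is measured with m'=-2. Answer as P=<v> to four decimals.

P=0.0333

D^3_{-2,1}(2.1438,2.0400,0.1690) = e^{-i·-2·2.1438}·d^3_{-2,1}(2.0400)·e^{-i·1·0.1690}. Compute d first:
With c≡cos(β/2)=0.523366 and s≡sin(β/2)=0.852108, N=[1·120·24·2]^{1/2}=75.894664
The bounds max(0,m−m')=3 and min(l+m,l−m')=4 give 2 terms
  k=3: (−1)^0·75.8947/(12)·0.5234^3·0.8521^3 = +0.560958
  k=4: (−1)^1·75.8947/(24)·0.5234^1·0.8521^5 = -0.743496
d^3_{-2,1}(2.0400) = +0.560958 -0.743496 = -0.182538
|D^3_{-2,1}|² = |d^3_{-2,1}(β)|² = (-0.182538)² = 0.033320 (the z-rotation phases have unit modulus)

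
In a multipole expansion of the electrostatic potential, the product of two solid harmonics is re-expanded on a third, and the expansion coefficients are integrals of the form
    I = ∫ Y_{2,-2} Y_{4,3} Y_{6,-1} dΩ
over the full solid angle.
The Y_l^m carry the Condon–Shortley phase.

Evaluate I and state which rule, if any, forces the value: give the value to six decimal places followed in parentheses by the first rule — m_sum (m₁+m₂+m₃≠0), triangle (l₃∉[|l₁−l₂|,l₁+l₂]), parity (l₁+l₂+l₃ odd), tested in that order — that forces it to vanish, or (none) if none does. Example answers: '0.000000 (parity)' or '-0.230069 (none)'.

-0.035563 (none)

Rules hold: Σm=0, L=12 even, 2≤6≤6.
N = 5·9·13 = 585
Δ = 0!·4!·8!/13! = 1/6435
Racah Σ t=0..0: t=0:+1/2304 = 1/2304
⇒ 3j(2 4 6; 0 0 0)² = 5/143, sgn +1
Racah Σ t=0..0: t=0:+1/120960 = 1/120960
⇒ 3j(2 4 6; -2 3 -1)² = 1/1287, sgn -1
4πI² = N·(3j₀)²·(3jₘ)² = 25/1573
I = -1·√(0.0158932/4π) = -0.03556319
No selection rule forces the value: the integral is nonzero (none).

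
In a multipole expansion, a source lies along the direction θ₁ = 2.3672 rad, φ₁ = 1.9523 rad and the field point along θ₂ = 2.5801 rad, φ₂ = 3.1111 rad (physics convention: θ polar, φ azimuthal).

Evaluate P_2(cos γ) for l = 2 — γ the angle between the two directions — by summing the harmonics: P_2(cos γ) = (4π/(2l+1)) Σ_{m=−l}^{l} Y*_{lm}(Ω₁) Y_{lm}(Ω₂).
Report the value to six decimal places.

0.353195

Expand P_2 via completeness: Σ_{m} conj(Y_{2,m}) at Ω₁ times Y_{2,m} at Ω₂ —
  term(m=-2) = (-0.014051, -0.015180)   from Y*(Ω₁)=(-0.136520, -0.130539), Y(Ω₂)=(0.109306, 0.006674)
  term(m=-1) = (0.053844, -0.123211)   from Y*(Ω₁)=(0.143781, -0.358417), Y(Ω₂)=(0.348025, 0.010615)
  term(m=+0) = (0.060946, 0.000000)   from Y*(Ω₁)=(0.168108, -0.000000), Y(Ω₂)=(0.362539, 0.000000)
  term(m=+1) = (0.053844, 0.123211)   from Y*(Ω₁)=(-0.143781, -0.358417), Y(Ω₂)=(-0.348025, 0.010615)
  term(m=+2) = (-0.014051, 0.015180)   from Y*(Ω₁)=(-0.136520, 0.130539), Y(Ω₂)=(0.109306, -0.006674)
Σ over m = (0.140532, -0.000000); ×(4π/5) → (0.353195, -0.000000). Real part: 0.353195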